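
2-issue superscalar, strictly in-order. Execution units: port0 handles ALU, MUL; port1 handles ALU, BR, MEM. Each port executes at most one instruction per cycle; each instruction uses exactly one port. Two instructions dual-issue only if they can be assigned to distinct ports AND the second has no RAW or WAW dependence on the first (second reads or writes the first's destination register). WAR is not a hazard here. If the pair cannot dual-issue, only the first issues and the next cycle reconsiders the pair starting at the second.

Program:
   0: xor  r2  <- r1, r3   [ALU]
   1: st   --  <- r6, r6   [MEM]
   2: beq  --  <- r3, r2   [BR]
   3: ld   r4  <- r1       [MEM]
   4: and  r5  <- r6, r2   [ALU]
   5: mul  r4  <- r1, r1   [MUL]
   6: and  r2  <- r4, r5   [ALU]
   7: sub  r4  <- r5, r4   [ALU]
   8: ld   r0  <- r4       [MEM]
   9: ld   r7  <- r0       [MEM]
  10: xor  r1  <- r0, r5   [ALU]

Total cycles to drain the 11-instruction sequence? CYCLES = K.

CYCLES = 7

[0] i0+i1  xor.ALU;st.MEM  -- pair
[1] i2  beq.BR  -- no-port BR/MEM
[2] i3+i4  ld.MEM;and.ALU  -- pair
[3] i5  mul.MUL  -- RAW r4
[4] i6+i7  and.ALU;sub.ALU  -- pair
[5] i8  ld.MEM  -- no-port MEM/MEM
[6] i9+i10  ld.MEM;xor.ALU  -- pair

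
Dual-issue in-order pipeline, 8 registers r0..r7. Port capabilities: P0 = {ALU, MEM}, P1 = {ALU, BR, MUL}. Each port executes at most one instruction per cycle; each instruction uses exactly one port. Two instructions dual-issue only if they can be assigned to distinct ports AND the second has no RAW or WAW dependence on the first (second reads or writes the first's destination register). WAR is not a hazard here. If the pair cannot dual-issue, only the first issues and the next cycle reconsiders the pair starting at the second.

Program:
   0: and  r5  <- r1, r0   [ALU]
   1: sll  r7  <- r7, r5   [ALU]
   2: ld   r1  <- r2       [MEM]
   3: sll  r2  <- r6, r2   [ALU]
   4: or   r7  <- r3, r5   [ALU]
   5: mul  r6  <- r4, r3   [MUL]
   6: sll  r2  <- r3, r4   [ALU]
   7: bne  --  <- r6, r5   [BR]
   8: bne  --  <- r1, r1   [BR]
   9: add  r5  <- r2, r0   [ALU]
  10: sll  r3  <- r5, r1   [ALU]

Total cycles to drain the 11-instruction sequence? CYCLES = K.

CYCLES = 7

0. and.ALU @i0  | RAW r5
1. sll.ALU ld.MEM @i1+i2  | dual
2. sll.ALU or.ALU @i3+i4  | dual
3. mul.MUL sll.ALU @i5+i6  | dual
4. bne.BR @i7  | no-port BR/BR
5. bne.BR add.ALU @i8+i9  | dual
6. sll.ALU @i10  | tail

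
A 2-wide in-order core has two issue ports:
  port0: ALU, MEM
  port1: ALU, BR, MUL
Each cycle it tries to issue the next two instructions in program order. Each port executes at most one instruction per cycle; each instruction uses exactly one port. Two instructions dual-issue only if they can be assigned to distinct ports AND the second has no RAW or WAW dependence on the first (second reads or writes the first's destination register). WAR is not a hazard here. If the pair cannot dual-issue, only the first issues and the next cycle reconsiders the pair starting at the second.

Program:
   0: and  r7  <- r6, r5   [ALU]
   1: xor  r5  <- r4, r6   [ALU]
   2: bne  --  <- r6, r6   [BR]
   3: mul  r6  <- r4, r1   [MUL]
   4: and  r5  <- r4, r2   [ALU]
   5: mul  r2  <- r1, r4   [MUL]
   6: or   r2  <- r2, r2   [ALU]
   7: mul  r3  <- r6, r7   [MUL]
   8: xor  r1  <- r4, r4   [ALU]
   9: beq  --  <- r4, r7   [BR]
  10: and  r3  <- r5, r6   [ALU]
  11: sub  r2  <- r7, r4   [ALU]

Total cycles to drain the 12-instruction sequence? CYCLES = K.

CYCLES = 7

#0 head=0: and;xor i0&i1 2-wide
#1 head=2: bne i2 no-port BR/MUL
#2 head=3: mul;and i3&i4 2-wide
#3 head=5: mul i5 RAW+WAW r2
#4 head=6: or;mul i6&i7 2-wide
#5 head=8: xor;beq i8&i9 2-wide
#6 head=10: and;sub i10&i11 2-wide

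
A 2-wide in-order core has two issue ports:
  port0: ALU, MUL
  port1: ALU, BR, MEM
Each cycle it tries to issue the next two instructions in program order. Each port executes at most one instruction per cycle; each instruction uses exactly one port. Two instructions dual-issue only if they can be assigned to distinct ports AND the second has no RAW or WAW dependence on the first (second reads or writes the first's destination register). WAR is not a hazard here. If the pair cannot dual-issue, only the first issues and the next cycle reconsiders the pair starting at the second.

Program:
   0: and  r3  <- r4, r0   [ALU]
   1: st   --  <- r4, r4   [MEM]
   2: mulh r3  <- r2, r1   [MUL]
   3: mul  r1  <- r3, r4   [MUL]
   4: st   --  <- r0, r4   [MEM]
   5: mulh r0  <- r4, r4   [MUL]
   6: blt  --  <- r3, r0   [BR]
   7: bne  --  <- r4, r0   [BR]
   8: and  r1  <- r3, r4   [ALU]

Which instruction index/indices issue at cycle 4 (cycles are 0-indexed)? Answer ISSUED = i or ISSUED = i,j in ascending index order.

c0: i0+i1 and+st  dual
c1: i2 mulh  no-port MUL/MUL
c2: i3+i4 mul+st  dual
c3: i5 mulh  RAW r0
c4: i6 blt  no-port BR/BR
c5: i7+i8 bne+and  dual

ISSUED = 6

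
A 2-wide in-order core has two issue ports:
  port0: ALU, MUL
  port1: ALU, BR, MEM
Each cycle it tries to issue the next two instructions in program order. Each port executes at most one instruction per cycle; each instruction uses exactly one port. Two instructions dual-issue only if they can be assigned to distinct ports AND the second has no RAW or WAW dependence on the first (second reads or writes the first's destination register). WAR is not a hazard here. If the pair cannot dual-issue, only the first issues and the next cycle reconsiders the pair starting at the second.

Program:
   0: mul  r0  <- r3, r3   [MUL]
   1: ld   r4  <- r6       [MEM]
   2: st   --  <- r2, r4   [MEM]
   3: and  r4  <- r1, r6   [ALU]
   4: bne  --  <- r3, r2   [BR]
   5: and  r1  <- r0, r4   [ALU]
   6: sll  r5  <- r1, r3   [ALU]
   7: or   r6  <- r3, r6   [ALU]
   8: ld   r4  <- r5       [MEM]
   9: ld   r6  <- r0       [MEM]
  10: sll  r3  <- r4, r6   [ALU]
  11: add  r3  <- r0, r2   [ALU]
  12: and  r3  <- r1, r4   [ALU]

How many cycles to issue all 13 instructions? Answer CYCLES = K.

t=0 i0+i1:mul.MUL ld.MEM ; pair
t=1 i2+i3:st.MEM and.ALU ; pair
t=2 i4+i5:bne.BR and.ALU ; pair
t=3 i6+i7:sll.ALU or.ALU ; pair
t=4 i8:ld.MEM ; no-port MEM/MEM
t=5 i9:ld.MEM ; RAW r6
t=6 i10:sll.ALU ; WAW r3
t=7 i11:add.ALU ; WAW r3
t=8 i12:and.ALU ; tail

CYCLES = 9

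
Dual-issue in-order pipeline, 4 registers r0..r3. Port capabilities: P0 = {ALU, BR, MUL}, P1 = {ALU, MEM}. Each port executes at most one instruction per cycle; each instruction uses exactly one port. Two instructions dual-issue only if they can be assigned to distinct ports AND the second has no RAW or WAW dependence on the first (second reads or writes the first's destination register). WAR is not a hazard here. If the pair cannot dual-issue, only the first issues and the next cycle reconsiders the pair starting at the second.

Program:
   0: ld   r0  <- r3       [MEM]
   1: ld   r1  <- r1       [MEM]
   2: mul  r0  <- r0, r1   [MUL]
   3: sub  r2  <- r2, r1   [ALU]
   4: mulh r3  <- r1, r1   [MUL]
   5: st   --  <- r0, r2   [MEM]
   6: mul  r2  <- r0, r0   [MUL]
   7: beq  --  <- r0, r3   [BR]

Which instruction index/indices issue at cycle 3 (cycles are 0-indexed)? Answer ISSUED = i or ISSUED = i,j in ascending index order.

t=0 i0:ld ; no-port MEM/MEM
t=1 i1:ld ; RAW r1
t=2 i2&i3:mul sub ; pair
t=3 i4&i5:mulh st ; pair
t=4 i6:mul ; no-port MUL/BR
t=5 i7:beq ; tail

ISSUED = 4,5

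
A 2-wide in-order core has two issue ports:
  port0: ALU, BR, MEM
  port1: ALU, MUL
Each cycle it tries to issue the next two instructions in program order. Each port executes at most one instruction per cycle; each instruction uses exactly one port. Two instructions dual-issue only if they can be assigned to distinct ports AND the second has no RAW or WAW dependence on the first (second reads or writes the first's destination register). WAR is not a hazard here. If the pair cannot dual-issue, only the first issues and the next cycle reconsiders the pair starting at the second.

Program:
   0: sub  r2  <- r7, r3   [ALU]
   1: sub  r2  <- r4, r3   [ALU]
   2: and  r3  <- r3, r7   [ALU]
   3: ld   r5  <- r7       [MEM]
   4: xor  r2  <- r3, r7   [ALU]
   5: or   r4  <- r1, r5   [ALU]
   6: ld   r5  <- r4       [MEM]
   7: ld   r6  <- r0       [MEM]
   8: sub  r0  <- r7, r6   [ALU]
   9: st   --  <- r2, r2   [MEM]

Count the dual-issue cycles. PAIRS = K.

PAIRS = 3

c0: i0 sub.ALU  WAW r2
c1: i1,i2 sub.ALU+and.ALU  2-wide
c2: i3,i4 ld.MEM+xor.ALU  2-wide
c3: i5 or.ALU  RAW r4
c4: i6 ld.MEM  no-port MEM/MEM
c5: i7 ld.MEM  RAW r6
c6: i8,i9 sub.ALU+st.MEM  2-wide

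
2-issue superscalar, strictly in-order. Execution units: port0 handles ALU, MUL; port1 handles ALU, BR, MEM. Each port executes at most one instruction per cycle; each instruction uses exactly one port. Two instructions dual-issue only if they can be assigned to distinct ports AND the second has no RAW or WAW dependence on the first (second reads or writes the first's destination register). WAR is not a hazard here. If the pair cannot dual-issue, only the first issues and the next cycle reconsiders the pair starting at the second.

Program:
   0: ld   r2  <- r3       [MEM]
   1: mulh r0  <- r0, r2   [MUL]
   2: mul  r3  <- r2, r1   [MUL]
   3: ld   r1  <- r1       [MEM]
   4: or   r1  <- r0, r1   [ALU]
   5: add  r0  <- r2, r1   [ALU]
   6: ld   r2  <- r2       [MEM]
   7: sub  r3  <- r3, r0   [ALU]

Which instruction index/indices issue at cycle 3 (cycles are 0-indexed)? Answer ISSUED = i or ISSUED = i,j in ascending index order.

t=0 i0:ld.MEM ; RAW r2
t=1 i1:mulh.MUL ; no-port MUL/MUL
t=2 i2,i3:mul.MUL ld.MEM ; dual
t=3 i4:or.ALU ; RAW r1
t=4 i5,i6:add.ALU ld.MEM ; dual
t=5 i7:sub.ALU ; tail

ISSUED = 4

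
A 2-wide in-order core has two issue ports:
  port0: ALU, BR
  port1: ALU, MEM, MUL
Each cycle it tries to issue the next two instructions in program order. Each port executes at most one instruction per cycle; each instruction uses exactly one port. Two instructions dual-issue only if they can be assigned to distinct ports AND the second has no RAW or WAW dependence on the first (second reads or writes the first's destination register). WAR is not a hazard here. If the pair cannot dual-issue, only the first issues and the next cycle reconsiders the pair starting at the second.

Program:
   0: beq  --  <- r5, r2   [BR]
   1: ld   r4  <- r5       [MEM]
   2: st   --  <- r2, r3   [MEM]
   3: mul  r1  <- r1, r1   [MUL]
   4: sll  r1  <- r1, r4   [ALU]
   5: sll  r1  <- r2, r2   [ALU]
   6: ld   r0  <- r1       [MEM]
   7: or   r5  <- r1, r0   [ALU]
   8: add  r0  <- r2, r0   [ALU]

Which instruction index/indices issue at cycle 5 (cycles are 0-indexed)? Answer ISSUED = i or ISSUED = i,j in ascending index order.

#0 head=0: beq ld i0&i1 2-wide
#1 head=2: st i2 no-port MEM/MUL
#2 head=3: mul i3 RAW+WAW r1
#3 head=4: sll i4 WAW r1
#4 head=5: sll i5 RAW r1
#5 head=6: ld i6 RAW r0
#6 head=7: or add i7&i8 2-wide

ISSUED = 6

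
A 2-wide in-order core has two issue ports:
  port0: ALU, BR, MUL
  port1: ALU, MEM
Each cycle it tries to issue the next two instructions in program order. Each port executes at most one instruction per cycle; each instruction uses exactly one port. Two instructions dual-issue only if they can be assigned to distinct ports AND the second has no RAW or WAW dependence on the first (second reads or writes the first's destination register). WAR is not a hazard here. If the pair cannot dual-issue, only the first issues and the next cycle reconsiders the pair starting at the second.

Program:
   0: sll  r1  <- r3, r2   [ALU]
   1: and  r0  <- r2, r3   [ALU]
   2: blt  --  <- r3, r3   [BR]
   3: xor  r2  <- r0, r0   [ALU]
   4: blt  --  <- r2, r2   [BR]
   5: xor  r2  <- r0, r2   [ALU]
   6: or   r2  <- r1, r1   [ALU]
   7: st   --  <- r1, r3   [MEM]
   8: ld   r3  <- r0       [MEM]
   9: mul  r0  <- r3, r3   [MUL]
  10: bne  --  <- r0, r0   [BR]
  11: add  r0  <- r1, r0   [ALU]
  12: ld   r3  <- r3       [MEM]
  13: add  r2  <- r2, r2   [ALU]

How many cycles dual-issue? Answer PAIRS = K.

[0] i0,i1  sll;and  -- 2-wide
[1] i2,i3  blt;xor  -- 2-wide
[2] i4,i5  blt;xor  -- 2-wide
[3] i6,i7  or;st  -- 2-wide
[4] i8  ld  -- RAW r3
[5] i9  mul  -- no-port MUL/BR
[6] i10,i11  bne;add  -- 2-wide
[7] i12,i13  ld;add  -- 2-wide

PAIRS = 6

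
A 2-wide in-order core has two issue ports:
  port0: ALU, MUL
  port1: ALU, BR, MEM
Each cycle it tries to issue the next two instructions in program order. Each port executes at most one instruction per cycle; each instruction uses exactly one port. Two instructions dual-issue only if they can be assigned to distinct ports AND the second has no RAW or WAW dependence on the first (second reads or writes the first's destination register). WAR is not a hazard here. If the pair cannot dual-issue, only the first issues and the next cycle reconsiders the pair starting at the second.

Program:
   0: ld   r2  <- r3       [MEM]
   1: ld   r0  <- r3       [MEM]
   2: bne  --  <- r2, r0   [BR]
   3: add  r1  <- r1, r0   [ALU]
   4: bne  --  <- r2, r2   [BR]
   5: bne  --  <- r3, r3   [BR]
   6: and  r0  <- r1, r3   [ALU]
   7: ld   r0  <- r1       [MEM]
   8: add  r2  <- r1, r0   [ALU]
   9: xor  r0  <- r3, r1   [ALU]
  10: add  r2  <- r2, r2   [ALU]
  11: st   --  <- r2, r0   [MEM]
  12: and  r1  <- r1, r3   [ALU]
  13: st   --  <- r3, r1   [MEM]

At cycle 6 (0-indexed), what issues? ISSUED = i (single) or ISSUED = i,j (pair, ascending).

ISSUED = 8,9

c0: i0 ld  no-port MEM/MEM
c1: i1 ld  no-port MEM/BR
c2: i2/i3 bne+add  dual
c3: i4 bne  no-port BR/BR
c4: i5/i6 bne+and  dual
c5: i7 ld  RAW r0
c6: i8/i9 add+xor  dual
c7: i10 add  RAW r2
c8: i11/i12 st+and  dual
c9: i13 st  tail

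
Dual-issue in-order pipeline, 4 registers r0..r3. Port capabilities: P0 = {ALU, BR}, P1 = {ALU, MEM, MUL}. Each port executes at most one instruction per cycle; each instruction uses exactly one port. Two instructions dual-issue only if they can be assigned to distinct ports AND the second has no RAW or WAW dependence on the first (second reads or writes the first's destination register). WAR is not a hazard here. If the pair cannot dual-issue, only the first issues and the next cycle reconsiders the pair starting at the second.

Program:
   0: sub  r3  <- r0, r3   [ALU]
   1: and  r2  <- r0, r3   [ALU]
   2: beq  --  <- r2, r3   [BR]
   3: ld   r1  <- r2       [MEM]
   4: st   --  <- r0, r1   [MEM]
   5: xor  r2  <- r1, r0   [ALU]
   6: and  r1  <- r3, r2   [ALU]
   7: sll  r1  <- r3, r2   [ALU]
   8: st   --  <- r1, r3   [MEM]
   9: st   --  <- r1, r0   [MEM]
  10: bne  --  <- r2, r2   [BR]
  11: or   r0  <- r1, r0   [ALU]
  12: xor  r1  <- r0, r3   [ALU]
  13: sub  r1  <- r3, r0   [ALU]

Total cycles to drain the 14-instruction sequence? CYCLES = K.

CYCLES = 11

c0: i0 sub.ALU  RAW r3
c1: i1 and.ALU  RAW r2
c2: i2&i3 beq.BR+ld.MEM  dual
c3: i4&i5 st.MEM+xor.ALU  dual
c4: i6 and.ALU  WAW r1
c5: i7 sll.ALU  RAW r1
c6: i8 st.MEM  no-port MEM/MEM
c7: i9&i10 st.MEM+bne.BR  dual
c8: i11 or.ALU  RAW r0
c9: i12 xor.ALU  WAW r1
c10: i13 sub.ALU  tail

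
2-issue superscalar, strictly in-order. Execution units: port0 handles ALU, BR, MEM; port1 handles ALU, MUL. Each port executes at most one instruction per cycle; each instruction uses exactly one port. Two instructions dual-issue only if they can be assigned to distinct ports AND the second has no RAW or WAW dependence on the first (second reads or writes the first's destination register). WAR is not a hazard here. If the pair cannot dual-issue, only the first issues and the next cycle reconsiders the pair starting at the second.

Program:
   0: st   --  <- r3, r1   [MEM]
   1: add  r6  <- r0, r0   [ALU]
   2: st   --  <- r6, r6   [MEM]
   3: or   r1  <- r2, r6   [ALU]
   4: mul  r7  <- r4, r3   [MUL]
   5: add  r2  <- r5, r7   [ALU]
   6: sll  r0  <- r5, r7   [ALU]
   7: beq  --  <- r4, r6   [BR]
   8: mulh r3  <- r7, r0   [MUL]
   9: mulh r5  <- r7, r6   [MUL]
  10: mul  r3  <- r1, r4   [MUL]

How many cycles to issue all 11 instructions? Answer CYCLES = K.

CYCLES = 7

  cy0 -> i0+i1 (st.MEM/add.ALU) pair
  cy1 -> i2+i3 (st.MEM/or.ALU) pair
  cy2 -> i4 (mul.MUL) RAW r7
  cy3 -> i5+i6 (add.ALU/sll.ALU) pair
  cy4 -> i7+i8 (beq.BR/mulh.MUL) pair
  cy5 -> i9 (mulh.MUL) no-port MUL/MUL
  cy6 -> i10 (mul.MUL) tail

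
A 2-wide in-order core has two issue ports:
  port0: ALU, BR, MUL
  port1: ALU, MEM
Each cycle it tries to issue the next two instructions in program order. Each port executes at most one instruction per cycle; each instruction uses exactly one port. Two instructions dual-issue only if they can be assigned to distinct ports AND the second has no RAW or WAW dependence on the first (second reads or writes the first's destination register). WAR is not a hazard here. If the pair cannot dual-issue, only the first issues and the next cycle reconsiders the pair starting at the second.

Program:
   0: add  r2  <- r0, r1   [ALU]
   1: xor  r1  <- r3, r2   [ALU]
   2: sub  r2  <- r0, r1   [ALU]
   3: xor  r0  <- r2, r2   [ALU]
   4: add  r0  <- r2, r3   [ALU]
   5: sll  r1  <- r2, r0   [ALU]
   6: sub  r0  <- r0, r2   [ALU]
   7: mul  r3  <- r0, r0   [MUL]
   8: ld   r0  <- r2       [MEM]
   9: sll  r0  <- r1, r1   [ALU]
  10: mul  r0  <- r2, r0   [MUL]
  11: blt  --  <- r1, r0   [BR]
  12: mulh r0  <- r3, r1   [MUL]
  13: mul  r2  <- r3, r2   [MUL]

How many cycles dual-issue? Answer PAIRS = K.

PAIRS = 2

#0 head=0: add.ALU i0 RAW r2
#1 head=1: xor.ALU i1 RAW r1
#2 head=2: sub.ALU i2 RAW r2
#3 head=3: xor.ALU i3 WAW r0
#4 head=4: add.ALU i4 RAW r0
#5 head=5: sll.ALU;sub.ALU i5&i6 pair
#6 head=7: mul.MUL;ld.MEM i7&i8 pair
#7 head=9: sll.ALU i9 RAW+WAW r0
#8 head=10: mul.MUL i10 no-port MUL/BR
#9 head=11: blt.BR i11 no-port BR/MUL
#10 head=12: mulh.MUL i12 no-port MUL/MUL
#11 head=13: mul.MUL i13 tail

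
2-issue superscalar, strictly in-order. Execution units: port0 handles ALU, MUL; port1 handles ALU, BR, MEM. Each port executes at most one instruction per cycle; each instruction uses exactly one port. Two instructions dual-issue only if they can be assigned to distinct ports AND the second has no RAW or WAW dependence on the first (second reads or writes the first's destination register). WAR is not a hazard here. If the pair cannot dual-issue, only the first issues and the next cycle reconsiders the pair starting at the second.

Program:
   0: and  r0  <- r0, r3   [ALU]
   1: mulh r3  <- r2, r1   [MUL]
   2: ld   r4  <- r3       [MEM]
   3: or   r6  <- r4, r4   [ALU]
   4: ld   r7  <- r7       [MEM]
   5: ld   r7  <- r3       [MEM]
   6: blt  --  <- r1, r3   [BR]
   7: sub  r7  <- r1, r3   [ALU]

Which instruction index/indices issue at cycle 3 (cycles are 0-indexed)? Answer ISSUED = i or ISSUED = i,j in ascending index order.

0. and.ALU mulh.MUL @i0+i1  | dual
1. ld.MEM @i2  | RAW r4
2. or.ALU ld.MEM @i3+i4  | dual
3. ld.MEM @i5  | no-port MEM/BR
4. blt.BR sub.ALU @i6+i7  | dual

ISSUED = 5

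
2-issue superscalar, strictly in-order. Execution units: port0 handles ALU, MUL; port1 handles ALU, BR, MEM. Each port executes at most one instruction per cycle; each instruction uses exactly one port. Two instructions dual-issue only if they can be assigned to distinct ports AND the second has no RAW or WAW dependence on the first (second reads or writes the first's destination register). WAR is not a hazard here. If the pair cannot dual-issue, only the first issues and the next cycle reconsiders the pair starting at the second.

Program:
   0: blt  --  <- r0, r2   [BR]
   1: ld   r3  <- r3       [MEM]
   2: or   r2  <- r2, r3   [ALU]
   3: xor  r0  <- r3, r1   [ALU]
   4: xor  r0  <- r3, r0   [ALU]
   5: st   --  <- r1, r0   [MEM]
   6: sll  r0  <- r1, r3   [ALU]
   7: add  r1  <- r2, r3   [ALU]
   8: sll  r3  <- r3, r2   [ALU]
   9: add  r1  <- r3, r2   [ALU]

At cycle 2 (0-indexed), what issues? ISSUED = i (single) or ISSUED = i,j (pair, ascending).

ISSUED = 2,3

0. blt.BR @i0  | no-port BR/MEM
1. ld.MEM @i1  | RAW r3
2. or.ALU+xor.ALU @i2&i3  | pair
3. xor.ALU @i4  | RAW r0
4. st.MEM+sll.ALU @i5&i6  | pair
5. add.ALU+sll.ALU @i7&i8  | pair
6. add.ALU @i9  | tail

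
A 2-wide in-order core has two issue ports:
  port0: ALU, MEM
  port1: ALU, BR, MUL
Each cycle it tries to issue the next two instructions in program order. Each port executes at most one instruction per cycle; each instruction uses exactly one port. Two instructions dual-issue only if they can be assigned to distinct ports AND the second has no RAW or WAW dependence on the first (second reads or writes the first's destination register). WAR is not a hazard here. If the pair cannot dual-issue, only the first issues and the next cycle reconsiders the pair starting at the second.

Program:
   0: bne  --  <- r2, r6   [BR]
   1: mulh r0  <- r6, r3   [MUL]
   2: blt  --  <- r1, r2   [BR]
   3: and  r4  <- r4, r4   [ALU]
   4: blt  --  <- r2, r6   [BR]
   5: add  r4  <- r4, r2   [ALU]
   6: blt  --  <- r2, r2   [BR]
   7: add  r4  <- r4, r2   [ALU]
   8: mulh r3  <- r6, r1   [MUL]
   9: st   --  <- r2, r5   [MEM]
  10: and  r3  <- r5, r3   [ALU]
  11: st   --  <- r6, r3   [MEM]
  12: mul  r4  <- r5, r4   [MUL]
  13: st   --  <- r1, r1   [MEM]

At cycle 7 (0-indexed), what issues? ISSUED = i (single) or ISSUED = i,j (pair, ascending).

#0 head=0: bne i0 no-port BR/MUL
#1 head=1: mulh i1 no-port MUL/BR
#2 head=2: blt and i2,i3 dual
#3 head=4: blt add i4,i5 dual
#4 head=6: blt add i6,i7 dual
#5 head=8: mulh st i8,i9 dual
#6 head=10: and i10 RAW r3
#7 head=11: st mul i11,i12 dual
#8 head=13: st i13 tail

ISSUED = 11,12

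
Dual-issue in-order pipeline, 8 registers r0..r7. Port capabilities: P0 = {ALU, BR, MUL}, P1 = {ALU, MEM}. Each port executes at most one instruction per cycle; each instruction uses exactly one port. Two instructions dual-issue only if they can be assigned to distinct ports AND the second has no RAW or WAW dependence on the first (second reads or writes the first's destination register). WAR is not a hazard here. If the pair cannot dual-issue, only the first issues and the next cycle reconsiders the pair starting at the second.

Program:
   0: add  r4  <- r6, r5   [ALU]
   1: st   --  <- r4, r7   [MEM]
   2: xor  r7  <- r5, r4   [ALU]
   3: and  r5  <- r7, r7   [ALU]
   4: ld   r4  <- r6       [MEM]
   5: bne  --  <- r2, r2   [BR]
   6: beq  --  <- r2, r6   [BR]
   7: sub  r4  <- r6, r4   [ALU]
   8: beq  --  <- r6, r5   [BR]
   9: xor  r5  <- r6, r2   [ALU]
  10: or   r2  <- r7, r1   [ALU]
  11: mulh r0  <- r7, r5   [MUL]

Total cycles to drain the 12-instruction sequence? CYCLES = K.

CYCLES = 7

  cy0 -> i0 (add.ALU) RAW r4
  cy1 -> i1/i2 (st.MEM xor.ALU) dual
  cy2 -> i3/i4 (and.ALU ld.MEM) dual
  cy3 -> i5 (bne.BR) no-port BR/BR
  cy4 -> i6/i7 (beq.BR sub.ALU) dual
  cy5 -> i8/i9 (beq.BR xor.ALU) dual
  cy6 -> i10/i11 (or.ALU mulh.MUL) dual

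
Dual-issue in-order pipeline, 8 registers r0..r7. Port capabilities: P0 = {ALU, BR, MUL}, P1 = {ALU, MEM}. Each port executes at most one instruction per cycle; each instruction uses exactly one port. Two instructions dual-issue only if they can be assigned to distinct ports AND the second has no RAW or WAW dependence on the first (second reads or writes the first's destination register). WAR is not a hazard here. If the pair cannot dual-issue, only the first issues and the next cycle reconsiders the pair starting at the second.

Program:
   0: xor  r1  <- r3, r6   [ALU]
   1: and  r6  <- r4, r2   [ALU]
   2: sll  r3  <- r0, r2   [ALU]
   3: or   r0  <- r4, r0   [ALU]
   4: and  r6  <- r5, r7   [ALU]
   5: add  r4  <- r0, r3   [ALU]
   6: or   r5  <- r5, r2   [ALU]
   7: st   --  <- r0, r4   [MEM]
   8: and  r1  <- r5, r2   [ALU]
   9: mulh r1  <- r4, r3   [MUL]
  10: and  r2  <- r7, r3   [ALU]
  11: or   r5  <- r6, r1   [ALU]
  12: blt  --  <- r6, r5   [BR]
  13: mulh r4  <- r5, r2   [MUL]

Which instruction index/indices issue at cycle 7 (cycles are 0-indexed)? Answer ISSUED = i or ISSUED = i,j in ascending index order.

#0 head=0: xor+and i0,i1 2-wide
#1 head=2: sll+or i2,i3 2-wide
#2 head=4: and+add i4,i5 2-wide
#3 head=6: or+st i6,i7 2-wide
#4 head=8: and i8 WAW r1
#5 head=9: mulh+and i9,i10 2-wide
#6 head=11: or i11 RAW r5
#7 head=12: blt i12 no-port BR/MUL
#8 head=13: mulh i13 tail

ISSUED = 12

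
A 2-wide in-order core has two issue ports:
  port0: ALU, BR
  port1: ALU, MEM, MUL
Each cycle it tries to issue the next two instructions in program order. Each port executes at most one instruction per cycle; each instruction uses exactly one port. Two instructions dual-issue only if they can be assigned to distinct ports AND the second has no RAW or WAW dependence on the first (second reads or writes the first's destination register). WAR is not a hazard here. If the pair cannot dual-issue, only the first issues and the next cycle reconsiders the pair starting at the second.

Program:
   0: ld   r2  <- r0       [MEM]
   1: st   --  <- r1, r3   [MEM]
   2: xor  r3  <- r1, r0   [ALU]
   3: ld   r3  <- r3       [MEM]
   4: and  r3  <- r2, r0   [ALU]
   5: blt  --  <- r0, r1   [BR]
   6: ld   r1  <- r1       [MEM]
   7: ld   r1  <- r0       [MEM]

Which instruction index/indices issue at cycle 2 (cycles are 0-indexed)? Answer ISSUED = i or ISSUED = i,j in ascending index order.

ISSUED = 3

c0: i0 ld.MEM  no-port MEM/MEM
c1: i1&i2 st.MEM xor.ALU  2-wide
c2: i3 ld.MEM  WAW r3
c3: i4&i5 and.ALU blt.BR  2-wide
c4: i6 ld.MEM  no-port MEM/MEM
c5: i7 ld.MEM  tail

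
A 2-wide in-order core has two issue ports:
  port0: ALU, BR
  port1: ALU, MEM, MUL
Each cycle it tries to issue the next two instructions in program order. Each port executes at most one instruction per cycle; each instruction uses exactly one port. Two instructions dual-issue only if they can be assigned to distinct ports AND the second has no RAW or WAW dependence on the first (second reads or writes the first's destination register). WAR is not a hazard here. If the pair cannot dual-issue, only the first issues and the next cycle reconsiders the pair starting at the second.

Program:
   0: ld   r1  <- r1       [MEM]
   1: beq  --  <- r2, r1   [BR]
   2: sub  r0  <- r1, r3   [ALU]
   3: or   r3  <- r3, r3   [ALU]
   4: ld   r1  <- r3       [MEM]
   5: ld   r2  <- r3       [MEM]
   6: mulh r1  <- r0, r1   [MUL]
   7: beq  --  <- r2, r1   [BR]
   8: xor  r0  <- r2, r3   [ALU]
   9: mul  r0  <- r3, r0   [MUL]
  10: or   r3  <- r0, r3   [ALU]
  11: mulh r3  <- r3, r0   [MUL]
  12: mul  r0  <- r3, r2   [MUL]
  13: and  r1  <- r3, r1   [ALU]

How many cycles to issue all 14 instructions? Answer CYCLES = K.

[0] i0  ld  -- RAW r1
[1] i1,i2  beq;sub  -- dual
[2] i3  or  -- RAW r3
[3] i4  ld  -- no-port MEM/MEM
[4] i5  ld  -- no-port MEM/MUL
[5] i6  mulh  -- RAW r1
[6] i7,i8  beq;xor  -- dual
[7] i9  mul  -- RAW r0
[8] i10  or  -- RAW+WAW r3
[9] i11  mulh  -- no-port MUL/MUL
[10] i12,i13  mul;and  -- dual

CYCLES = 11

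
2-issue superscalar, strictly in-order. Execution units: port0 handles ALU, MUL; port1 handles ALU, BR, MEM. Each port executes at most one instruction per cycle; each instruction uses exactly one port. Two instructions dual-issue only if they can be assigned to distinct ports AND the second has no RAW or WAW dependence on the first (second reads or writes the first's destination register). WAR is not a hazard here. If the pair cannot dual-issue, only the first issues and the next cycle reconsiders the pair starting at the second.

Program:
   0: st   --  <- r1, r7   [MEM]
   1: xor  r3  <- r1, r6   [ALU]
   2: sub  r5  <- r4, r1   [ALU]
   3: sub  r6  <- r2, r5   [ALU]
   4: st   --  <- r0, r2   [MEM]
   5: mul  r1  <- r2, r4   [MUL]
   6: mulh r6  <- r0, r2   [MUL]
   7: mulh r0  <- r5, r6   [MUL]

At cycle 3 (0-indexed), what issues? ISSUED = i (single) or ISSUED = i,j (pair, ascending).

c0: i0+i1 st.MEM;xor.ALU  pair
c1: i2 sub.ALU  RAW r5
c2: i3+i4 sub.ALU;st.MEM  pair
c3: i5 mul.MUL  no-port MUL/MUL
c4: i6 mulh.MUL  no-port MUL/MUL
c5: i7 mulh.MUL  tail

ISSUED = 5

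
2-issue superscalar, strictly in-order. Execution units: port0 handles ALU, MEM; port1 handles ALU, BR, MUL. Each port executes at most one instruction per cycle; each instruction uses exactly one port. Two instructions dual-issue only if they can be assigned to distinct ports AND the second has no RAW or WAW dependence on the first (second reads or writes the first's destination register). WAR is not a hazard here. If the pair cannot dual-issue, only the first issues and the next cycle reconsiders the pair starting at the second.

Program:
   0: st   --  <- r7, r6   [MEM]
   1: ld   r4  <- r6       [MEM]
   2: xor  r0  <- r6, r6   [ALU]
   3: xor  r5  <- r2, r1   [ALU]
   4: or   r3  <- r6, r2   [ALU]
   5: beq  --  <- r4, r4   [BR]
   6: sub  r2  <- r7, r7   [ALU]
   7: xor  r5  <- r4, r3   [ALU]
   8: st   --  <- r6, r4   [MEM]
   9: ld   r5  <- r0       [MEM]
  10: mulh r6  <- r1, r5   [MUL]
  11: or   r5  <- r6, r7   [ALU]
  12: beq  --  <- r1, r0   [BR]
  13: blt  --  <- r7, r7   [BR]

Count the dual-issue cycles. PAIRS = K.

  cy0 -> i0 (st) no-port MEM/MEM
  cy1 -> i1,i2 (ld xor) dual
  cy2 -> i3,i4 (xor or) dual
  cy3 -> i5,i6 (beq sub) dual
  cy4 -> i7,i8 (xor st) dual
  cy5 -> i9 (ld) RAW r5
  cy6 -> i10 (mulh) RAW r6
  cy7 -> i11,i12 (or beq) dual
  cy8 -> i13 (blt) tail

PAIRS = 5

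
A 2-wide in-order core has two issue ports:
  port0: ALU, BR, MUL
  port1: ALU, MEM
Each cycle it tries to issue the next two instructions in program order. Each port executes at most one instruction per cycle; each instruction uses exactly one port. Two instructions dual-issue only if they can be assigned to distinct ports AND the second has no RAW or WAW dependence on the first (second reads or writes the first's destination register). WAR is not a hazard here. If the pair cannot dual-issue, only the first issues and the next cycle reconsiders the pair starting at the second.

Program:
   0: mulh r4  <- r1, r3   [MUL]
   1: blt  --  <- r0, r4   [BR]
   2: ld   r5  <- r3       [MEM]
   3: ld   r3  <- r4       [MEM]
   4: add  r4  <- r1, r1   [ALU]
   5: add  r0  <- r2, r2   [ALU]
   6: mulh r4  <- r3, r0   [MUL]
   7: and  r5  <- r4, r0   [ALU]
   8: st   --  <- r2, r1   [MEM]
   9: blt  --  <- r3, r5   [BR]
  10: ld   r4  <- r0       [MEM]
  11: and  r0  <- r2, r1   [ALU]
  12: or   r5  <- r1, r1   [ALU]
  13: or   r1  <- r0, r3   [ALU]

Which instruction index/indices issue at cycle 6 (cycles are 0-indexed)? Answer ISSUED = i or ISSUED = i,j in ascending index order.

#0 head=0: mulh.MUL i0 no-port MUL/BR
#1 head=1: blt.BR+ld.MEM i1,i2 pair
#2 head=3: ld.MEM+add.ALU i3,i4 pair
#3 head=5: add.ALU i5 RAW r0
#4 head=6: mulh.MUL i6 RAW r4
#5 head=7: and.ALU+st.MEM i7,i8 pair
#6 head=9: blt.BR+ld.MEM i9,i10 pair
#7 head=11: and.ALU+or.ALU i11,i12 pair
#8 head=13: or.ALU i13 tail

ISSUED = 9,10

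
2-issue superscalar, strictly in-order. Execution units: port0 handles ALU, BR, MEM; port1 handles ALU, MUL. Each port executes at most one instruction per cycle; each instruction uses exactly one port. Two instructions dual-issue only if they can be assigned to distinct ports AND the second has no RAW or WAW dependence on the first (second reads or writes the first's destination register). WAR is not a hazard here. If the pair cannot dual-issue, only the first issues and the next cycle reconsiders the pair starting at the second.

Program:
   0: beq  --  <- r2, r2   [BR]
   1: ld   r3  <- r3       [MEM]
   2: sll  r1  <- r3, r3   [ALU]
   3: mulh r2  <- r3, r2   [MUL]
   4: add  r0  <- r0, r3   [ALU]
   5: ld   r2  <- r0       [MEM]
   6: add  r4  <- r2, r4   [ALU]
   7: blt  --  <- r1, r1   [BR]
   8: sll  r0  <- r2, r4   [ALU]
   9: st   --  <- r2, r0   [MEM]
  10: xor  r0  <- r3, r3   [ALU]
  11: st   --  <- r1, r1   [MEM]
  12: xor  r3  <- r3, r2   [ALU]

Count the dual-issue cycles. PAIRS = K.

PAIRS = 4

0. beq.BR @i0  | no-port BR/MEM
1. ld.MEM @i1  | RAW r3
2. sll.ALU+mulh.MUL @i2,i3  | pair
3. add.ALU @i4  | RAW r0
4. ld.MEM @i5  | RAW r2
5. add.ALU+blt.BR @i6,i7  | pair
6. sll.ALU @i8  | RAW r0
7. st.MEM+xor.ALU @i9,i10  | pair
8. st.MEM+xor.ALU @i11,i12  | pair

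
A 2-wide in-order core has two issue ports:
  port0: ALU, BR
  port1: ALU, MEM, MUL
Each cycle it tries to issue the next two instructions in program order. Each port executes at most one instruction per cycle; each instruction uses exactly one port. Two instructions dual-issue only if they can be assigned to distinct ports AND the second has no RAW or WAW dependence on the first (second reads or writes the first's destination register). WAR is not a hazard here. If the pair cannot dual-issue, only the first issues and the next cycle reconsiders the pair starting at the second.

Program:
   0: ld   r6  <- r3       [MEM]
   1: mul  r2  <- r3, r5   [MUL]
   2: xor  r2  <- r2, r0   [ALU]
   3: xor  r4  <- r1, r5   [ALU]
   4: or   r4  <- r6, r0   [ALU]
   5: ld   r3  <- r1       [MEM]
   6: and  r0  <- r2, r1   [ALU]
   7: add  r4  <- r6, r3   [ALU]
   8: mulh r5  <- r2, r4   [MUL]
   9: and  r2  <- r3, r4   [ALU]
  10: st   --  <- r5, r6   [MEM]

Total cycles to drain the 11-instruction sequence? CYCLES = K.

CYCLES = 7

#0 head=0: ld i0 no-port MEM/MUL
#1 head=1: mul i1 RAW+WAW r2
#2 head=2: xor/xor i2+i3 dual
#3 head=4: or/ld i4+i5 dual
#4 head=6: and/add i6+i7 dual
#5 head=8: mulh/and i8+i9 dual
#6 head=10: st i10 tail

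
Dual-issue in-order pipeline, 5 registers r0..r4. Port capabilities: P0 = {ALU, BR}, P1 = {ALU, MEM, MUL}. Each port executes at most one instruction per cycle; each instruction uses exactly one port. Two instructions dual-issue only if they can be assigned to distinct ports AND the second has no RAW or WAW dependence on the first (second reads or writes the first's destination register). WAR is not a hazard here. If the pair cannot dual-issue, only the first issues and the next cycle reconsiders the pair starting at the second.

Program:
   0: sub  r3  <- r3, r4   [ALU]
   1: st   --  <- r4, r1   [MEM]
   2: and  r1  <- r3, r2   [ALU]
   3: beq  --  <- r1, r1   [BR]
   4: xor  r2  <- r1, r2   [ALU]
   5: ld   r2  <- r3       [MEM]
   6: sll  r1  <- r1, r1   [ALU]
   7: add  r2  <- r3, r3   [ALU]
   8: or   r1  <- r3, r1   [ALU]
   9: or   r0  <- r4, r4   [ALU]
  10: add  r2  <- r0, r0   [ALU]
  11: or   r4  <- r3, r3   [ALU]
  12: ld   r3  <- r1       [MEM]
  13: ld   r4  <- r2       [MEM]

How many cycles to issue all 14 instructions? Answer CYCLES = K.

[0] i0/i1  sub/st  -- pair
[1] i2  and  -- RAW r1
[2] i3/i4  beq/xor  -- pair
[3] i5/i6  ld/sll  -- pair
[4] i7/i8  add/or  -- pair
[5] i9  or  -- RAW r0
[6] i10/i11  add/or  -- pair
[7] i12  ld  -- no-port MEM/MEM
[8] i13  ld  -- tail

CYCLES = 9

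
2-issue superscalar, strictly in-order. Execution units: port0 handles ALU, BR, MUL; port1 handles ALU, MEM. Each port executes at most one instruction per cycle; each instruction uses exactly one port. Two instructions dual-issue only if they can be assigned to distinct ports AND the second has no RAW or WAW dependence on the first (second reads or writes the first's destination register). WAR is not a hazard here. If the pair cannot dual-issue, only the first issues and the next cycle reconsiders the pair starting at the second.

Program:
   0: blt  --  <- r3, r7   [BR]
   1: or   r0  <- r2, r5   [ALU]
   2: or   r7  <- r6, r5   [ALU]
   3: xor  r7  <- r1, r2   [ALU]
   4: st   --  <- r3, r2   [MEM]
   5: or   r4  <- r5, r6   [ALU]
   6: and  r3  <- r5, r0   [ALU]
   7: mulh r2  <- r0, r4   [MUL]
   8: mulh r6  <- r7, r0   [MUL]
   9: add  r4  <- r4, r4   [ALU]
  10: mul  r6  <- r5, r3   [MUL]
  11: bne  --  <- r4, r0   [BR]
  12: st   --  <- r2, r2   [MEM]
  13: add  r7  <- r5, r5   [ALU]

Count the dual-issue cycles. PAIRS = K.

0. blt.BR or.ALU @i0+i1  | dual
1. or.ALU @i2  | WAW r7
2. xor.ALU st.MEM @i3+i4  | dual
3. or.ALU and.ALU @i5+i6  | dual
4. mulh.MUL @i7  | no-port MUL/MUL
5. mulh.MUL add.ALU @i8+i9  | dual
6. mul.MUL @i10  | no-port MUL/BR
7. bne.BR st.MEM @i11+i12  | dual
8. add.ALU @i13  | tail

PAIRS = 5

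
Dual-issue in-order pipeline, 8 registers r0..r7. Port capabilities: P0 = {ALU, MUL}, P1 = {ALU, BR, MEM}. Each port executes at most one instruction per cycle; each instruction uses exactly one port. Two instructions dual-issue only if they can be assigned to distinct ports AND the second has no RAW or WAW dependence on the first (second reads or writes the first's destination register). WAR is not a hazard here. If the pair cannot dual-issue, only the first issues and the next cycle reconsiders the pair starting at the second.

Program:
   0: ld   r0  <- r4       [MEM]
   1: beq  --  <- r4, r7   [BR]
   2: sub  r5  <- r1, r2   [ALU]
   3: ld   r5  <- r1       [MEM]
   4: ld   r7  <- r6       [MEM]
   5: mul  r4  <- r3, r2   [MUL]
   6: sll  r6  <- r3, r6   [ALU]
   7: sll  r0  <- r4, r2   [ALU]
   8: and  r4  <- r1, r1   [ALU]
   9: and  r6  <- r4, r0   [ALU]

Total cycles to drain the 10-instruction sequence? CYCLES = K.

CYCLES = 7

0. ld @i0  | no-port MEM/BR
1. beq sub @i1/i2  | 2-wide
2. ld @i3  | no-port MEM/MEM
3. ld mul @i4/i5  | 2-wide
4. sll sll @i6/i7  | 2-wide
5. and @i8  | RAW r4
6. and @i9  | tail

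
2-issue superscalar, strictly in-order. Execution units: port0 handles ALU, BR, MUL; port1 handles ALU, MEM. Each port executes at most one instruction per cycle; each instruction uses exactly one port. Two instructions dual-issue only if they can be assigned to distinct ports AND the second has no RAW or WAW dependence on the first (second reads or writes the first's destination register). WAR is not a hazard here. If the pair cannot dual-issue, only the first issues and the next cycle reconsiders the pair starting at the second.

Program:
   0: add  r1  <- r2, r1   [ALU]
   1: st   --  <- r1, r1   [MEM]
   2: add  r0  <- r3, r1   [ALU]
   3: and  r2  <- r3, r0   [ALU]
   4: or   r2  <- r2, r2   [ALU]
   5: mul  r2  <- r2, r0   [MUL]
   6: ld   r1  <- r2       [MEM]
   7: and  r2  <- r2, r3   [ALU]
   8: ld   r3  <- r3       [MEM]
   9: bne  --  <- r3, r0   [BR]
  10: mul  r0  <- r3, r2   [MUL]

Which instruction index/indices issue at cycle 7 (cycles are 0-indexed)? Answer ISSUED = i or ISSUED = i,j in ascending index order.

c0: i0 add.ALU  RAW r1
c1: i1&i2 st.MEM/add.ALU  2-wide
c2: i3 and.ALU  RAW+WAW r2
c3: i4 or.ALU  RAW+WAW r2
c4: i5 mul.MUL  RAW r2
c5: i6&i7 ld.MEM/and.ALU  2-wide
c6: i8 ld.MEM  RAW r3
c7: i9 bne.BR  no-port BR/MUL
c8: i10 mul.MUL  tail

ISSUED = 9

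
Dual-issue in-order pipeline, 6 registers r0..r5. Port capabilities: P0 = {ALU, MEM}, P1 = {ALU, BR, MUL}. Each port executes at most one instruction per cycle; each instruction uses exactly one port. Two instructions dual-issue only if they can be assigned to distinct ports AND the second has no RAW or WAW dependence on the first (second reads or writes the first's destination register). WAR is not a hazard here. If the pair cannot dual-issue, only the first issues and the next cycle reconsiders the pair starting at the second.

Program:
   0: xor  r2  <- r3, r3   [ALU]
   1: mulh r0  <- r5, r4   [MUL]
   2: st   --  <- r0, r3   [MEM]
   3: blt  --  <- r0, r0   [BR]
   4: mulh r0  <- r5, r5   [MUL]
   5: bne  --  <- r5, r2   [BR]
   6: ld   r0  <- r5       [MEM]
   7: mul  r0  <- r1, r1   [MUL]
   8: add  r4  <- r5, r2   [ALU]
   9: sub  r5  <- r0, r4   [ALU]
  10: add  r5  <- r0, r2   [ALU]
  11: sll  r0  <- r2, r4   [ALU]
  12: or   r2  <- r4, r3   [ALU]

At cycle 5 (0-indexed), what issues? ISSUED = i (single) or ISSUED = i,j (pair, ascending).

#0 head=0: xor mulh i0/i1 dual
#1 head=2: st blt i2/i3 dual
#2 head=4: mulh i4 no-port MUL/BR
#3 head=5: bne ld i5/i6 dual
#4 head=7: mul add i7/i8 dual
#5 head=9: sub i9 WAW r5
#6 head=10: add sll i10/i11 dual
#7 head=12: or i12 tail

ISSUED = 9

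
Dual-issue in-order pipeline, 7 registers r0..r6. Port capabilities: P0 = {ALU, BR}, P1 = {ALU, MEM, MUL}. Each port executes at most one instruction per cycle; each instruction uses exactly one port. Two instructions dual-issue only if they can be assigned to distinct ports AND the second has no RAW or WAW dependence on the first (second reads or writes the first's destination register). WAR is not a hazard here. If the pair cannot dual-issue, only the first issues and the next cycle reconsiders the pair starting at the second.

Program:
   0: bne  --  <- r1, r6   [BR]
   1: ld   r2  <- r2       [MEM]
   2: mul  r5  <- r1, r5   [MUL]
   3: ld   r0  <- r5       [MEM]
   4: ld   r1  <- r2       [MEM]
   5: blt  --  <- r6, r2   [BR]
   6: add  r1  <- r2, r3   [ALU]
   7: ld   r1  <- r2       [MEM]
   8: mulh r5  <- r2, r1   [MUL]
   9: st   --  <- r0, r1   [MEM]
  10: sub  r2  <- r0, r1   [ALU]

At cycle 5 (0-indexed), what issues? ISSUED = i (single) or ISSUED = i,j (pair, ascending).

#0 head=0: bne ld i0&i1 2-wide
#1 head=2: mul i2 no-port MUL/MEM
#2 head=3: ld i3 no-port MEM/MEM
#3 head=4: ld blt i4&i5 2-wide
#4 head=6: add i6 WAW r1
#5 head=7: ld i7 no-port MEM/MUL
#6 head=8: mulh i8 no-port MUL/MEM
#7 head=9: st sub i9&i10 2-wide

ISSUED = 7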